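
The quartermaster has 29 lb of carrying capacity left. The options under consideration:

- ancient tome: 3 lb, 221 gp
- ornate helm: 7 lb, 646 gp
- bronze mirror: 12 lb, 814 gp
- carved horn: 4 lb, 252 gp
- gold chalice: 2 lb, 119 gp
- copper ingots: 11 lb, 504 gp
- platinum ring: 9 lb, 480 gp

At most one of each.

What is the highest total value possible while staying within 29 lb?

2052

Ranking by ratio (value/lb): ornate helm 92.29, ancient tome 73.67, bronze mirror 67.83, carved horn 63.00.
Best packing: ancient tome + ornate helm + bronze mirror + carved horn + gold chalice — 28 lb, 2052 total.
That's the maximum — no swap from here does better than 2052.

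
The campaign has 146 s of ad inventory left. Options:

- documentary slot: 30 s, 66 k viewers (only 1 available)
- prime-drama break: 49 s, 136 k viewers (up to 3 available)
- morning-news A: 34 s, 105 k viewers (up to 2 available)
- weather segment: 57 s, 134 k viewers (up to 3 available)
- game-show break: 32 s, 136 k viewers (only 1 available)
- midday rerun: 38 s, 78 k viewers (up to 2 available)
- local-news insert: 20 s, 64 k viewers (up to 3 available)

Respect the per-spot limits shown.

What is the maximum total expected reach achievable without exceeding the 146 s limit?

474

Greedy by ratio would take morning-news A + game-show break + 3×local-news insert: 126 s used, total 433.
Replace local-news insert with morning-news A: the trade gains 41 net, giving 474 at 140 s.
Nothing else within 146 s beats 474.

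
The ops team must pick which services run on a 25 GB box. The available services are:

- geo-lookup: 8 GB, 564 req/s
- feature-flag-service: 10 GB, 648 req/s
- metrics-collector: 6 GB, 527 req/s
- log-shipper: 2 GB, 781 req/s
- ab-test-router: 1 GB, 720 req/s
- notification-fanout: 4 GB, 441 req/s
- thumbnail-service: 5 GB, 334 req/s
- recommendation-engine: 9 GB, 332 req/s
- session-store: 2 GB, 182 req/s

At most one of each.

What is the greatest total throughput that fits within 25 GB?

By throughput per GB: ab-test-router 720.00, log-shipper 390.50, notification-fanout 110.25, session-store 91.00 lead.
Taking the top-ratio services first gives geo-lookup + metrics-collector + log-shipper + ab-test-router + notification-fanout + session-store for 3215 (23 GB).
The 8 GB tied up in geo-lookup is better spent on feature-flag-service — total rises to 3299 (25 GB).
Next best is geo-lookup + metrics-collector + log-shipper + ab-test-router + notification-fanout + session-store at 3215 (23 GB) — short by 84.

3299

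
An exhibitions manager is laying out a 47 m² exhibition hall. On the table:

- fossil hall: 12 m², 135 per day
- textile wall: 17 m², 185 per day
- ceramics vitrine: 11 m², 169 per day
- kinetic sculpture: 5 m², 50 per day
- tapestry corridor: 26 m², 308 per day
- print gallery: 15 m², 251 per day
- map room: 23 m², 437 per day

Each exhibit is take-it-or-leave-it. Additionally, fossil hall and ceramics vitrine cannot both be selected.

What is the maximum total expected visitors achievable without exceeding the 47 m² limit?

738

Ranking by ratio (expected visitors/m²): map room 19.00, print gallery 16.73, ceramics vitrine 15.36.
Kinetic sculpture + print gallery + map room uses 43 of the 47 m² and totals 738.
The spare 4 m² is too small for any remaining exhibit, and no feasible exchange beats 738.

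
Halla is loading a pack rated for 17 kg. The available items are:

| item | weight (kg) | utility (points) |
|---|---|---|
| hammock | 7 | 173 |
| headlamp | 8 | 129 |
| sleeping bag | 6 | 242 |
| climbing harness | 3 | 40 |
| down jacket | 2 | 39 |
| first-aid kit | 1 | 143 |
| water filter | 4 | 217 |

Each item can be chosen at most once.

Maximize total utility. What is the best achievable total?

681

The ratio ordering already packs tightly: sleeping bag + climbing harness + down jacket + first-aid kit + water filter, 16 kg, 681.
Nothing else within 17 kg beats 681.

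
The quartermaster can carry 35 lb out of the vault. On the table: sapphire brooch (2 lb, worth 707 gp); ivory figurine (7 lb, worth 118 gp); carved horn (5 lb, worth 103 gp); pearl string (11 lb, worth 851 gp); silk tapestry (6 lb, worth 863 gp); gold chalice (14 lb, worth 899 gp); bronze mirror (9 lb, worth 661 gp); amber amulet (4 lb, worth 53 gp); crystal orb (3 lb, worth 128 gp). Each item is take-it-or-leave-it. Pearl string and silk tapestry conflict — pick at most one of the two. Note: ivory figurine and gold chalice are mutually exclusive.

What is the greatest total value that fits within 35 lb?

3258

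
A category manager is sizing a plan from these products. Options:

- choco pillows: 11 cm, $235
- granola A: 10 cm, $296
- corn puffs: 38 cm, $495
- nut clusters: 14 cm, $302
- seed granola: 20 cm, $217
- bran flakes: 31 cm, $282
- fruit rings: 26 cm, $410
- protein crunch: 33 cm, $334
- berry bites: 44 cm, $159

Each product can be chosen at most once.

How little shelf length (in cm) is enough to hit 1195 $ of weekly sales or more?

61

Minimise cm subject to total weekly sales ≥ 1195.
choco pillows + granola A + nut clusters + fruit rings: 1243 weekly sales at 61 cm.
No combination under 61 cm hits 1195.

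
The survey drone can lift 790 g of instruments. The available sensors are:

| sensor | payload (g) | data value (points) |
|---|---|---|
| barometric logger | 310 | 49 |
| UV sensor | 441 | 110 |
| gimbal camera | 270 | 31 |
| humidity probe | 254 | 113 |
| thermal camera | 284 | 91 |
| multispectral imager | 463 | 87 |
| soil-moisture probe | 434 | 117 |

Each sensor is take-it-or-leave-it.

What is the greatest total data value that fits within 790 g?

230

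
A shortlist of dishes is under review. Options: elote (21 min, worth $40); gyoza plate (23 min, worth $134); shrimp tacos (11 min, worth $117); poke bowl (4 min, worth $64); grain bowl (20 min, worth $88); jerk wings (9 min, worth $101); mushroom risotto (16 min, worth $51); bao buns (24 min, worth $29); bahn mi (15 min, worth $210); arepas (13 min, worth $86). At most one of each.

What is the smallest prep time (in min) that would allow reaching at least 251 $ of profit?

19

Need the lightest bundle worth ≥ 251.
poke bowl + bahn mi reaches 274 using 19 min.
No combination under 19 min hits 251.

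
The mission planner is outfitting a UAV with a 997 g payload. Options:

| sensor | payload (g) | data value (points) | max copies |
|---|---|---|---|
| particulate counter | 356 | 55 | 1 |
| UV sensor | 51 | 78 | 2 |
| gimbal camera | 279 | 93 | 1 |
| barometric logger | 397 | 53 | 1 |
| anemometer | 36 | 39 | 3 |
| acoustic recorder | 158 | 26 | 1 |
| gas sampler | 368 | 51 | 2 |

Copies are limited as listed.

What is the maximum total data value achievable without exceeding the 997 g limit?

Greedy by ratio would take 2×UV sensor + gimbal camera + 3×anemometer + acoustic recorder: 647 g used, total 392.
Dropping acoustic recorder frees 158 g; slotting in particulate counter (356 g) lifts the total to 421 at 845 g.
No other feasible combination exceeds 421.

421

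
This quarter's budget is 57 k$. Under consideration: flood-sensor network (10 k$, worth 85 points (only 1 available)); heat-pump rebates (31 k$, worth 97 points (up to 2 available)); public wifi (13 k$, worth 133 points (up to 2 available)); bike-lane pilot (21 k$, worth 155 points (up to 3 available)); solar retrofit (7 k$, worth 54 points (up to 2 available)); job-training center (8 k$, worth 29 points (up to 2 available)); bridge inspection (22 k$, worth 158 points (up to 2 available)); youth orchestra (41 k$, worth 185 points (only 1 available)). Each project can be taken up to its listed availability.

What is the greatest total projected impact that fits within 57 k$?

506

The ratio heuristic lands on flood-sensor network + 2×public wifi + 2×solar retrofit (459) but leaves 7 k$ idle.
The 14 k$ tied up in 2×solar retrofit is better spent on bike-lane pilot — total rises to 506 (57 k$).
That's the maximum — no swap from here does better than 506.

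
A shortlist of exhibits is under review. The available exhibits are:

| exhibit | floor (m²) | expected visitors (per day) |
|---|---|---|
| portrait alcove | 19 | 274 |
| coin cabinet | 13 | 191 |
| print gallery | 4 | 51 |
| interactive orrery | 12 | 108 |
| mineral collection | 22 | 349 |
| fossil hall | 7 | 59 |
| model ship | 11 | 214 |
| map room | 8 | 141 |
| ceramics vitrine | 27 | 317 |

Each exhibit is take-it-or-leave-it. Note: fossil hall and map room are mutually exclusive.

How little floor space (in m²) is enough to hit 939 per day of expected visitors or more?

58

Minimise m² subject to total expected visitors ≥ 939.
coin cabinet + print gallery + mineral collection + model ship + map room reaches 946 using 58 m².
Below 58 m² the best achievable stays under 939.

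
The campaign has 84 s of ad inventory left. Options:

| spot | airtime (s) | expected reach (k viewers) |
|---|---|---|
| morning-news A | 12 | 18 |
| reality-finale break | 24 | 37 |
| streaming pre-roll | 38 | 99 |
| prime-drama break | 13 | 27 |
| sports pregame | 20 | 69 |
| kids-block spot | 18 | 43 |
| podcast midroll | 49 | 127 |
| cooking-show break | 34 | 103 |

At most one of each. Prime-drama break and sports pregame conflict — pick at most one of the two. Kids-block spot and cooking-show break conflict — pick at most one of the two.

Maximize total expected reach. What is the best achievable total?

230

Taking podcast midroll + cooking-show break: 83 s used, 230 in expected reach.
No other feasible combination exceeds 230.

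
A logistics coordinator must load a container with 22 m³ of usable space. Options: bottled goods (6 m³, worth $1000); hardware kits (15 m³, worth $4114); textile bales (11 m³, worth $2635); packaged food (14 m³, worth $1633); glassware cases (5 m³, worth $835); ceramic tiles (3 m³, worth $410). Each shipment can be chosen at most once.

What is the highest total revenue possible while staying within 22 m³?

A density-first pass picks hardware kits + glassware cases — 4949 at 20 m³.
Replace glassware cases with bottled goods: the trade gains 165 net, giving 5114 at 21 m³.
Every other selection either busts 22 m³ or fails to beat 5114.

5114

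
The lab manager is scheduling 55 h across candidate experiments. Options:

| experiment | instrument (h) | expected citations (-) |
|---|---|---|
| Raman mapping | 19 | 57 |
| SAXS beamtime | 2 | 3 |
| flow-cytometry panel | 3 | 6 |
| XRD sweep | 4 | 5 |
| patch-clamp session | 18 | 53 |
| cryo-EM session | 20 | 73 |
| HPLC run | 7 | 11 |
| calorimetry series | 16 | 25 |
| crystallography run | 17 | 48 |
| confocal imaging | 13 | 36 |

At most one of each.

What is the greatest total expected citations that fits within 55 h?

174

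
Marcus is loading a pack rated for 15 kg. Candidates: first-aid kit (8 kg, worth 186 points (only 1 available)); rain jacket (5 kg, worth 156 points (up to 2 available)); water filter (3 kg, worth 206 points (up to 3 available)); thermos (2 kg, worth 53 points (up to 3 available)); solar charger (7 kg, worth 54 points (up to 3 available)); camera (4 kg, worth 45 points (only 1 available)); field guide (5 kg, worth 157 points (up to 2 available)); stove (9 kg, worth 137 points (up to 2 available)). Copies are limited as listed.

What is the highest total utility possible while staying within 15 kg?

777

Taking the top-ratio items first gives 3×water filter + field guide for 775 (14 kg).
Dropping field guide frees 5 kg; slotting in 3×thermos (6 kg) lifts the total to 777 at 15 kg.
Every other selection either busts 15 kg or exceeds an availability limit or fails to beat 777.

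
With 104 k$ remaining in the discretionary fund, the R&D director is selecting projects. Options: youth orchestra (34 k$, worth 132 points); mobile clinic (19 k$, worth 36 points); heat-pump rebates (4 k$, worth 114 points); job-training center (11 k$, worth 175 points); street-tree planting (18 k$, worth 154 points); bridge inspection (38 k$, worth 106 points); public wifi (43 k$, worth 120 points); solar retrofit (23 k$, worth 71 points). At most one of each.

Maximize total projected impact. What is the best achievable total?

Youth orchestra + heat-pump rebates + job-training center + street-tree planting + solar retrofit uses 90 of the 104 k$ and totals 646.
No other feasible combination exceeds 646.

646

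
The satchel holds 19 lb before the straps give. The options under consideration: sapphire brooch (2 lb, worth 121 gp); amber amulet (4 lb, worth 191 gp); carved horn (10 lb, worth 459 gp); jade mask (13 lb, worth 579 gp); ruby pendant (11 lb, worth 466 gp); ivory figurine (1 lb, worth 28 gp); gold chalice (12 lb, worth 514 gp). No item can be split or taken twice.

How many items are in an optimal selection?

The maximum value within 19 lb is 891.
One optimal bundle: sapphire brooch + amber amulet + jade mask (19 lb).
Any selection reaching 891 contains exactly 3 items.

3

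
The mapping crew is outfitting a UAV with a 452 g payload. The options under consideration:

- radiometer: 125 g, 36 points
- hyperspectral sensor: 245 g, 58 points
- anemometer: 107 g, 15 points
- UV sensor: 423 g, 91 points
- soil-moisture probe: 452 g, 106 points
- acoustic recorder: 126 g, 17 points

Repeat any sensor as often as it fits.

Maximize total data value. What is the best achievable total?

108

Best packing: 3×radiometer — 375 g, 108 total.
Nothing else within 452 g beats 108.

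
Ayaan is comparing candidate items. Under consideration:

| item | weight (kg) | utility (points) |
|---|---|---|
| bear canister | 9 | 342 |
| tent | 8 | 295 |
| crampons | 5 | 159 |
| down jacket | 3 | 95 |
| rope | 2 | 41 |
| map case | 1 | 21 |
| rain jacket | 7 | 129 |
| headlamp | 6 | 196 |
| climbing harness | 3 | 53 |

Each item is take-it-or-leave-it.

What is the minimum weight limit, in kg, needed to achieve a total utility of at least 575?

Need the lightest bundle worth ≥ 575.
Taking bear canister + tent gives 637 (≥ 575) for 17 kg.
Any bundle with less than 17 kg falls short of 575.

17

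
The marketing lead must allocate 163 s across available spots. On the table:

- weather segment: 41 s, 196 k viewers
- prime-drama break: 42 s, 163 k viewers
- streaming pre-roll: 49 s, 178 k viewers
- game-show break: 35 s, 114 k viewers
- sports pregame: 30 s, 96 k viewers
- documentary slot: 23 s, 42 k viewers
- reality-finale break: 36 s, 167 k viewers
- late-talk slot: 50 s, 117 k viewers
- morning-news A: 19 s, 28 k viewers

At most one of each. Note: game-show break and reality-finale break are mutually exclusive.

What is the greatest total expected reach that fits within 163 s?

637

Taking weather segment + streaming pre-roll + sports pregame + reality-finale break: 156 s used, 637 in expected reach.
Runner-up weather segment + prime-drama break + streaming pre-roll + sports pregame tops out at 633.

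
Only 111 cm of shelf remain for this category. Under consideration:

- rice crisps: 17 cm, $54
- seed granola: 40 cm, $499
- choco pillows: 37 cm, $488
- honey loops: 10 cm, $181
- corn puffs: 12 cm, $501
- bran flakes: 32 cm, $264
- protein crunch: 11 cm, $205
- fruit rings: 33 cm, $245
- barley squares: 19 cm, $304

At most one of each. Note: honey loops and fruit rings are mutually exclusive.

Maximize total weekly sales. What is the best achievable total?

1874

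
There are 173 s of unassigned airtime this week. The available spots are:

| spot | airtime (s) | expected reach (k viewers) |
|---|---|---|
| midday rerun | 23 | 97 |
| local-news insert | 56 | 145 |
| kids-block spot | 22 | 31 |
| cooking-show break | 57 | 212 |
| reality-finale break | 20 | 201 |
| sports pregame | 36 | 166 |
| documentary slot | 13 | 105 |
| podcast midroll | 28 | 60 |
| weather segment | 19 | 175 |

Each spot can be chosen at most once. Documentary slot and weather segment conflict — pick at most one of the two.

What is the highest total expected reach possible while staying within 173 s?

851

Ranking by ratio (expected reach/s): reality-finale break 10.05, weather segment 9.21, documentary slot 8.08, sports pregame 4.61.
Best packing: midday rerun + cooking-show break + reality-finale break + sports pregame + weather segment — 155 s, 851 total.
That's the maximum — no feasible swap from here does better than 851.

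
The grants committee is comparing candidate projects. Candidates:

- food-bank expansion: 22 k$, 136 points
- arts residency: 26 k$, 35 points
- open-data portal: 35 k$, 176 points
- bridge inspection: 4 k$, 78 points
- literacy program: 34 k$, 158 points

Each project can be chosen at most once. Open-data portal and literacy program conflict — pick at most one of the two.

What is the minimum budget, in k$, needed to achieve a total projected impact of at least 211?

Look for the lowest-budget combination reaching 211.
food-bank expansion + bridge inspection: 214 projected impact at 26 k$.
Below 26 k$ the best achievable stays under 211.

26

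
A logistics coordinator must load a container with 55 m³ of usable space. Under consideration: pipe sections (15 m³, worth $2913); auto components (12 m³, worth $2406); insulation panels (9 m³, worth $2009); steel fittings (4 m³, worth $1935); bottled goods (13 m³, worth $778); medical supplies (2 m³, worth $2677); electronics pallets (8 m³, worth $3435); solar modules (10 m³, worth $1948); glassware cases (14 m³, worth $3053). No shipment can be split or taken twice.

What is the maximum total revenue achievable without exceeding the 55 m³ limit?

The ratio heuristic lands on auto components + insulation panels + steel fittings + medical supplies + electronics pallets + glassware cases (15515) but leaves 6 m³ idle.
The 9 m³ tied up in insulation panels is better spent on pipe sections — total rises to 16419 (55 m³).

16419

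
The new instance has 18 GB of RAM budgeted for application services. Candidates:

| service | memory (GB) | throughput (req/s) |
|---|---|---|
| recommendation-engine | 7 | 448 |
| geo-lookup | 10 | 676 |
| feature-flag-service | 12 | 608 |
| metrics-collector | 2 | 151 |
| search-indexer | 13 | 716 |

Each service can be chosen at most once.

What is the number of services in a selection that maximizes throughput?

2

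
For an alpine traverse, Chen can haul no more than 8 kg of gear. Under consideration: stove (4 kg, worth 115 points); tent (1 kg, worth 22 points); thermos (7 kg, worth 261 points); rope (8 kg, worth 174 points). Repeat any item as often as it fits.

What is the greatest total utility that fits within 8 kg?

283

Best packing: tent + thermos — 8 kg, 283 total.
That's the maximum — no swap from here does better than 283.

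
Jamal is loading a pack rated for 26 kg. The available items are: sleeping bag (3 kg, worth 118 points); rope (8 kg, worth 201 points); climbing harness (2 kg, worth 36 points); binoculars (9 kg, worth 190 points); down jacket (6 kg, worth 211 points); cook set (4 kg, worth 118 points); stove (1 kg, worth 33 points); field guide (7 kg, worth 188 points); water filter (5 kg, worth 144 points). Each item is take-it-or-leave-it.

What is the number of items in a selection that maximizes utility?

6

The maximum utility within 26 kg is 812.
One optimal bundle: sleeping bag + down jacket + cook set + stove + field guide + water filter (26 kg).
Any selection reaching 812 contains exactly 6 items.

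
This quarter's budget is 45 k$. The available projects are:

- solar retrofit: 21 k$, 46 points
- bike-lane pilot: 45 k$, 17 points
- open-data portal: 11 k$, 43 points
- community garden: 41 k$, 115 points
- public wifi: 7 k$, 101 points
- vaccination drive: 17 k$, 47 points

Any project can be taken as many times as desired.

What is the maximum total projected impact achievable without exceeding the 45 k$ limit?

6×public wifi uses 42 of the 45 k$ and totals 606.

606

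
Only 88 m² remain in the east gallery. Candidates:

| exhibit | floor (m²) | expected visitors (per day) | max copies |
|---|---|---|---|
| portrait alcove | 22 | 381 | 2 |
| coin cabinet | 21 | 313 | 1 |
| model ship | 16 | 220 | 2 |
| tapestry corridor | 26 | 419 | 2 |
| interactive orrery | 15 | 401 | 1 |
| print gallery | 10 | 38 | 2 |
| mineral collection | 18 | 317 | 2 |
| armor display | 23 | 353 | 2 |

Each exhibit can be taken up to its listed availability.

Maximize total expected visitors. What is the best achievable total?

1582

The ratio heuristic lands on portrait alcove + interactive orrery + print gallery + 2×mineral collection (1454) but leaves 5 m² idle.
Dropping print gallery and 2×mineral collection frees 46 m²; slotting in portrait alcove + tapestry corridor (48 m²) lifts the total to 1582 at 85 m².
Nothing else within 88 m² beats 1582.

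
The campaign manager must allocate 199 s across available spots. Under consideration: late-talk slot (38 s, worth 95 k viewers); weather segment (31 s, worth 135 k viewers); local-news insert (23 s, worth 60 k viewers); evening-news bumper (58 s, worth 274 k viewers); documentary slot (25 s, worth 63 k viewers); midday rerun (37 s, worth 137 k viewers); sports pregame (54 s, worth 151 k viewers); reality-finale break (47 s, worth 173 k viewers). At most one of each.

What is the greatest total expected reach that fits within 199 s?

Density check — evening-news bumper 4.72, weather segment 4.35, midday rerun 3.70, reality-finale break 3.68 are the best per s.
Filling by ratio: weather segment + local-news insert + evening-news bumper + midday rerun + reality-finale break for 779, with 3 s left unused.
The 23 s tied up in local-news insert is better spent on documentary slot — total rises to 782 (198 s).
No other feasible combination exceeds 782.

782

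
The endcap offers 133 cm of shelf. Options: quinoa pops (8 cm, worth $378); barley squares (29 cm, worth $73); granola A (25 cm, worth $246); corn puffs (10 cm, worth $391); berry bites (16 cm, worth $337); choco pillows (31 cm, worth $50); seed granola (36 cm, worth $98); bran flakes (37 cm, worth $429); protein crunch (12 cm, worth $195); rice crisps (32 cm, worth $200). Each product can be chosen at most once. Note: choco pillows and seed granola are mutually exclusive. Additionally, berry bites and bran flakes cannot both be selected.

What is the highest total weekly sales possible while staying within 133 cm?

Quinoa pops + granola A + corn puffs + bran flakes + protein crunch + rice crisps uses 124 of the 133 cm and totals 1839.
No other feasible combination exceeds 1839.

1839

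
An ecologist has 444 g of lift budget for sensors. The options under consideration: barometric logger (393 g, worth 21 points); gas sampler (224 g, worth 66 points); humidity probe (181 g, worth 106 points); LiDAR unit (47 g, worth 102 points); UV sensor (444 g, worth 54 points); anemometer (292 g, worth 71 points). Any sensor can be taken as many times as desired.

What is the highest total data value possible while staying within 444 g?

Best packing: 9×LiDAR unit — 423 g, 918 total.
Nothing else within 444 g beats 918.

918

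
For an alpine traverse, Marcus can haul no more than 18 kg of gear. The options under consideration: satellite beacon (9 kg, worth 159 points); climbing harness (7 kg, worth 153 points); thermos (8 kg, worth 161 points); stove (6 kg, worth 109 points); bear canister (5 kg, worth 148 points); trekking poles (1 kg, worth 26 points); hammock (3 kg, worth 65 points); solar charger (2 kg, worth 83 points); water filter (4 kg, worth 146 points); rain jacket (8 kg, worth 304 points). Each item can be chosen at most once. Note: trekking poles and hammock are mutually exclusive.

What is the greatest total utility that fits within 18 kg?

624

Best packing: bear canister + trekking poles + water filter + rain jacket — 18 kg, 624 total.
That's the maximum — no feasible swap from here does better than 624.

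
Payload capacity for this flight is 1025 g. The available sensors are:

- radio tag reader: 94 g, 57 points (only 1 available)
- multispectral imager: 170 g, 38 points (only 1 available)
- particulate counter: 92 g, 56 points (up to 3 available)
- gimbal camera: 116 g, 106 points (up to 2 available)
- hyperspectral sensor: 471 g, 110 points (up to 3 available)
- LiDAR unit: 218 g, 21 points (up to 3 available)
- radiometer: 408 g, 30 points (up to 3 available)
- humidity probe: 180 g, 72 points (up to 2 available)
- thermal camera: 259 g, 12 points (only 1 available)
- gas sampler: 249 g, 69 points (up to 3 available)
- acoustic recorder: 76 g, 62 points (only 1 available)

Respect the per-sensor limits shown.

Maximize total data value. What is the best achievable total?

587

By data value per g: gimbal camera 0.91, acoustic recorder 0.82, particulate counter 0.61, radio tag reader 0.61 lead.
A density-first pass picks radio tag reader + 3×particulate counter + 2×gimbal camera + humidity probe + acoustic recorder — 571 at 858 g.
Replace particulate counter with humidity probe: the trade gains 16 net, giving 587 at 946 g.
No other feasible combination exceeds 587.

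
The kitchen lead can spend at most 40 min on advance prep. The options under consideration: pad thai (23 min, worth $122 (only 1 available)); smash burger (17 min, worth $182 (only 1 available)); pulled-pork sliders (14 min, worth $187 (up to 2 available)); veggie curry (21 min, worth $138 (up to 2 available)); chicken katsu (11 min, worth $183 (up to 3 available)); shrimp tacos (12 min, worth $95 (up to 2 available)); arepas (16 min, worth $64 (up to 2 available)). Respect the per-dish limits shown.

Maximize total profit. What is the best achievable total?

Density check — chicken katsu 16.64, pulled-pork sliders 13.36, smash burger 10.71, shrimp tacos 7.92 are the best per min.
Taking the top-ratio dishes first gives 3×chicken katsu for 549 (33 min).
The 22 min tied up in 2×chicken katsu is better spent on 2×pulled-pork sliders — total rises to 557 (39 min).
The spare 1 min is too small for any remaining dish, and no exchange beats 557.

557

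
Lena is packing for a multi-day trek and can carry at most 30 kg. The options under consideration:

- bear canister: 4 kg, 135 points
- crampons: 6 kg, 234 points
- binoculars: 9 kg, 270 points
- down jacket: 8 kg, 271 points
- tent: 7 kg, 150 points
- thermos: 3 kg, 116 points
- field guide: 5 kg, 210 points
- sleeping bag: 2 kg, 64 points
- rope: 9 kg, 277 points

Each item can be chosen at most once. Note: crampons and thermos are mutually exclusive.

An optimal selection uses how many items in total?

5

Best achievable utility is 1056.
crampons + down jacket + field guide + sleeping bag + rope hits 1056 at 30 kg.
All optima have 5 items.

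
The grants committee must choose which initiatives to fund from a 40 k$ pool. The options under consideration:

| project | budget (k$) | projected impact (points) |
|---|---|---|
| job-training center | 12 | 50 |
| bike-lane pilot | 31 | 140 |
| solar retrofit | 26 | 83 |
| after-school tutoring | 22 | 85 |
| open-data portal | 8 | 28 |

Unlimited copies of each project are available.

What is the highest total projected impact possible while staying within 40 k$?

168

Bike-lane pilot + open-data portal uses 39 of the 40 k$ and totals 168.
Every other selection either busts 40 k$ or fails to beat 168.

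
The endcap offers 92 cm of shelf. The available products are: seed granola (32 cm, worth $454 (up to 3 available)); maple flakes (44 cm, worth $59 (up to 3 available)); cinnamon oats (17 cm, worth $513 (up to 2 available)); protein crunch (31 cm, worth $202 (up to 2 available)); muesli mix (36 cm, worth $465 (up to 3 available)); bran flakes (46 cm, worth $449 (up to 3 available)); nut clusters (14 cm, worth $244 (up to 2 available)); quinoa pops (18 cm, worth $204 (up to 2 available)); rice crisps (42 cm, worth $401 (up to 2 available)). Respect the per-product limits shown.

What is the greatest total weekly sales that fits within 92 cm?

1735

By weekly sales per cm: cinnamon oats 30.18, nut clusters 17.43, seed granola 14.19 lead.
Greedy by ratio would take 2×cinnamon oats + 2×nut clusters + quinoa pops: 80 cm used, total 1718.
Replace nut clusters and quinoa pops with muesli mix: the trade gains 17 net, giving 1735 at 84 cm.
That's the maximum — no swap from here does better than 1735.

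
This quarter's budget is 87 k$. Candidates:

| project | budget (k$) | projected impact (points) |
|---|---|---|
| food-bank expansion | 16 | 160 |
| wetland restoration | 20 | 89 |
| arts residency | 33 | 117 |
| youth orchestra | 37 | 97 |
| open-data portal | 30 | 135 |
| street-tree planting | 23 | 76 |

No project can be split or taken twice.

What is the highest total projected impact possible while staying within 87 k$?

412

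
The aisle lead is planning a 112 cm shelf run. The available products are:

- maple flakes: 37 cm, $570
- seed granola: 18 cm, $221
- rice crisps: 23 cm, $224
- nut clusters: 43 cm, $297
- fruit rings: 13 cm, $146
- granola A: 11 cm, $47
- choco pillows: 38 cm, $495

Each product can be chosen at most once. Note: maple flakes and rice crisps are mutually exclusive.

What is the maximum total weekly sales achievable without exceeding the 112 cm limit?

Density check — maple flakes 15.41, choco pillows 13.03, seed granola 12.28 are the best per cm.
The ratio ordering already packs tightly: maple flakes + seed granola + fruit rings + choco pillows, 106 cm, 1432.
Nothing else feasible within 112 cm beats 1432.

1432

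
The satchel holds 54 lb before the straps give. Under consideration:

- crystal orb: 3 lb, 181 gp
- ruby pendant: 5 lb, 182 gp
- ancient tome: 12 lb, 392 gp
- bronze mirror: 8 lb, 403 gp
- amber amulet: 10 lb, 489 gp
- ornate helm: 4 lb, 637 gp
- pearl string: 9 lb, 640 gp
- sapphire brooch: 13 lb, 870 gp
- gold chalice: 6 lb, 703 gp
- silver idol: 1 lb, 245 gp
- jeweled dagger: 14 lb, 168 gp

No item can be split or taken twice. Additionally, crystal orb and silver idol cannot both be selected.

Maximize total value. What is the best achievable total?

3987

Taking bronze mirror + amber amulet + ornate helm + pearl string + sapphire brooch + gold chalice + silver idol: 51 lb used, 3987 in value.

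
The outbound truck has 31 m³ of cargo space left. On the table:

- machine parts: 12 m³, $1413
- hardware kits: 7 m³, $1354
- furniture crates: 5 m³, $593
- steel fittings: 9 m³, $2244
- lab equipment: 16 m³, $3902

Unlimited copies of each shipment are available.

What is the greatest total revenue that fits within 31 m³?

6739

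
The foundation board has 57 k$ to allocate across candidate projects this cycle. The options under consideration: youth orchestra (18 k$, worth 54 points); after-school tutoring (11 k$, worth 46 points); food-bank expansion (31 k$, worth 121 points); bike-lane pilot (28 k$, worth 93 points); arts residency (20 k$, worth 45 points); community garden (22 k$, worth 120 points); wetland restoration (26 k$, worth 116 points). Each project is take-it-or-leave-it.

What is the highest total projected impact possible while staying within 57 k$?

A density-first pass picks community garden + wetland restoration — 236 at 48 k$.
Dropping wetland restoration frees 26 k$; slotting in food-bank expansion (31 k$) lifts the total to 241 at 53 k$.

241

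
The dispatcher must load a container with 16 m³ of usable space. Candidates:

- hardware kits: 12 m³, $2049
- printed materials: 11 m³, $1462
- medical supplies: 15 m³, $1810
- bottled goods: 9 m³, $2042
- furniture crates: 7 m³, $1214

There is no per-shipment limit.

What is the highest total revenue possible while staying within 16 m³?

Bottled goods + furniture crates uses 16 of the 16 m³ and totals 3256.
Every other selection either busts 16 m³ or fails to beat 3256.

3256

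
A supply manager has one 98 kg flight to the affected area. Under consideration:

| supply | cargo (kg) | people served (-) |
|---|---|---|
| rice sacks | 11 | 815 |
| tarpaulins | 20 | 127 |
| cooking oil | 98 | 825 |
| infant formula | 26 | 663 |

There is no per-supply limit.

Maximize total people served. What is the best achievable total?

6520

The ratio ordering already packs tightly: 8×rice sacks, 88 kg, 6520.
That's the maximum — no swap from here does better than 6520.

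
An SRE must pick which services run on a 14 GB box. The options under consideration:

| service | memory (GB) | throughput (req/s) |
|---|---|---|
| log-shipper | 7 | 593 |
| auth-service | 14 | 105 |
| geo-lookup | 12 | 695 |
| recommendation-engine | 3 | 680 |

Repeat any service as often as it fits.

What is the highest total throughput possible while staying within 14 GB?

2720

Taking 4×recommendation-engine: 12 GB used, 2720 in throughput.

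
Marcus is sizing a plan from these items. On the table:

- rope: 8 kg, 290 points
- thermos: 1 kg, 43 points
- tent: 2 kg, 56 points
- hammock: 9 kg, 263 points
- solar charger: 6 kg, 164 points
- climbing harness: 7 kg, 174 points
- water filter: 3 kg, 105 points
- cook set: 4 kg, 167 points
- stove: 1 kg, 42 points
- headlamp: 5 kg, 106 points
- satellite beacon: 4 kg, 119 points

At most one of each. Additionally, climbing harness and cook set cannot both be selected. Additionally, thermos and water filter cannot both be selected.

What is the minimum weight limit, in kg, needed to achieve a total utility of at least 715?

20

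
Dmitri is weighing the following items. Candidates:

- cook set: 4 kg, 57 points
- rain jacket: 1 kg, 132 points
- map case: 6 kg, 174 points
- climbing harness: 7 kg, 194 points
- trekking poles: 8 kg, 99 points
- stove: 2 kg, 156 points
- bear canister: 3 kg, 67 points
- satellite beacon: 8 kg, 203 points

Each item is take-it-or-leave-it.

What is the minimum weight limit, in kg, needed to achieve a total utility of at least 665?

17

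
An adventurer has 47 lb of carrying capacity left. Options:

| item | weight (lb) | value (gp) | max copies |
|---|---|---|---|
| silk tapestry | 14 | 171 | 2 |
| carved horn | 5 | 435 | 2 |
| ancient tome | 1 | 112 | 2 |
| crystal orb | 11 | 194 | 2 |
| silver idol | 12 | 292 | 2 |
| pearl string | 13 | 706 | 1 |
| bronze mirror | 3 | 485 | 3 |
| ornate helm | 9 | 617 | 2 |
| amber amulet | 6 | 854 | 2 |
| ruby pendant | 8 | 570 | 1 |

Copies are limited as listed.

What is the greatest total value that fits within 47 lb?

By value per lb: bronze mirror 161.67, amber amulet 142.33, ancient tome 112.00, carved horn 87.00 lead.
Filling by ratio: 2×carved horn + 2×ancient tome + 3×bronze mirror + 2×amber amulet + ruby pendant for 4827, with 6 lb left unused.
Replace carved horn and ruby pendant with 2×ornate helm: the trade gains 229 net, giving 5056 at 46 lb.
The spare 1 lb is too small for any remaining item, and no exchange beats 5056.

5056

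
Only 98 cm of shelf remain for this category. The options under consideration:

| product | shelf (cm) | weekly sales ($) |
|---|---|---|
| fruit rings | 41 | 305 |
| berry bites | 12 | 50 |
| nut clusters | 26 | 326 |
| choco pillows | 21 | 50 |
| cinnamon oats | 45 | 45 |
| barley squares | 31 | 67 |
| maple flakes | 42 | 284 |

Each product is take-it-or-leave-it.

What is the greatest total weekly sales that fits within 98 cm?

698

Density check — nut clusters 12.54, fruit rings 7.44, maple flakes 6.76 are the best per cm.
Filling by ratio: fruit rings + berry bites + nut clusters for 681, with 19 cm left unused.
Dropping berry bites frees 12 cm; slotting in barley squares (31 cm) lifts the total to 698 at 98 cm.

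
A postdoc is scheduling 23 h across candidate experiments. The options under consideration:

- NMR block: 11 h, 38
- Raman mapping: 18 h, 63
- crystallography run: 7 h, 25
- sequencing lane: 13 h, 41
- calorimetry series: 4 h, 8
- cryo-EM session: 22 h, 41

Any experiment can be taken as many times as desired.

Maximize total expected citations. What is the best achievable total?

76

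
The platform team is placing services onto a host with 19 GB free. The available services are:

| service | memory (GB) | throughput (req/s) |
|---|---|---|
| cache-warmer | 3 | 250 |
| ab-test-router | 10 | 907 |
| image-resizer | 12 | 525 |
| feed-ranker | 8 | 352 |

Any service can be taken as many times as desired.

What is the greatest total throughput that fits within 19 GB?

3×cache-warmer + ab-test-router uses 19 of the 19 GB and totals 1657.

1657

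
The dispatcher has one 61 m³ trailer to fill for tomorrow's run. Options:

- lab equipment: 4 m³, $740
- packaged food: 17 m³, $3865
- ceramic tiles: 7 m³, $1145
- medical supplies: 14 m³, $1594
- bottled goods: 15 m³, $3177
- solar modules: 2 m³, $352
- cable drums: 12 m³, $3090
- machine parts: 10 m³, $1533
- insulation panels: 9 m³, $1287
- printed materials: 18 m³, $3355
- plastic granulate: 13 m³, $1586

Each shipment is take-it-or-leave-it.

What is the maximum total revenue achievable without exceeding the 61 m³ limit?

12810

Ranking by ratio (revenue/m³): cable drums 257.50, packaged food 227.35, bottled goods 211.80.
Filling by ratio: lab equipment + packaged food + ceramic tiles + bottled goods + solar modules + cable drums for 12369, with 4 m³ left unused.
Dropping lab equipment and solar modules frees 6 m³; slotting in machine parts (10 m³) lifts the total to 12810 at 61 m³.
That's the maximum — no swap from here does better than 12810.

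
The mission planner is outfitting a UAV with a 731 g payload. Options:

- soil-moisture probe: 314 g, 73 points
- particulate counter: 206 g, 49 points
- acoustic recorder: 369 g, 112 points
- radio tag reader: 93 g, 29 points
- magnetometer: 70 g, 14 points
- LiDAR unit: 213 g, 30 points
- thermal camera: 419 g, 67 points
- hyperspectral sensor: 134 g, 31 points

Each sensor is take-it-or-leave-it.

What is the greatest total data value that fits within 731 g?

Ranking by ratio (data value/g): radio tag reader 0.31, acoustic recorder 0.30, particulate counter 0.24, soil-moisture probe 0.23.
Taking the top-ratio sensors first gives particulate counter + acoustic recorder + radio tag reader for 190 (668 g).
Dropping radio tag reader frees 93 g; slotting in hyperspectral sensor (134 g) lifts the total to 192 at 709 g.
Next best is particulate counter + acoustic recorder + radio tag reader at 190 (668 g) — short by 2.

192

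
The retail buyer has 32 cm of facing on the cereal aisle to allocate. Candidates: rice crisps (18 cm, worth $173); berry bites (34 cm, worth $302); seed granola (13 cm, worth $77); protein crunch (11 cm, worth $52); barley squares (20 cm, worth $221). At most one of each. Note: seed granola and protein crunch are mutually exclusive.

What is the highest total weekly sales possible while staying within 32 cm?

By weekly sales per cm: barley squares 11.05, rice crisps 9.61, berry bites 8.88 lead.
Protein crunch + barley squares uses 31 of the 32 cm and totals 273.

273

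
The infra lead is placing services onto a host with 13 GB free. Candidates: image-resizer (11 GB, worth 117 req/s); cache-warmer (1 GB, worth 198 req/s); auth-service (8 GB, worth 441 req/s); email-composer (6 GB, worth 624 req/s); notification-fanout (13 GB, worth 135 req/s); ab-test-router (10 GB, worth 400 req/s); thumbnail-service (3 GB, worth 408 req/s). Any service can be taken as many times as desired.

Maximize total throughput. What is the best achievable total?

2574

By throughput per GB: cache-warmer 198.00, thumbnail-service 136.00, email-composer 104.00, auth-service 55.12 lead.
The ratio ordering already packs tightly: 13×cache-warmer, 13 GB, 2574.
Every other selection either busts 13 GB or fails to beat 2574.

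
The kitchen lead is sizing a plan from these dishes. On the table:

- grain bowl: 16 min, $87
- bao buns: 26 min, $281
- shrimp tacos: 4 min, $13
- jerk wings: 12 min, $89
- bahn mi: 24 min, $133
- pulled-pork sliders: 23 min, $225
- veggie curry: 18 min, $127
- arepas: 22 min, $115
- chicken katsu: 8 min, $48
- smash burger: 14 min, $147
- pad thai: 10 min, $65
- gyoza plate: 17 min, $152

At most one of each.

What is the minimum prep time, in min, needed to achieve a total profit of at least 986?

Minimise min subject to total profit ≥ 986.
bao buns + pulled-pork sliders + veggie curry + smash burger + pad thai + gyoza plate reaches 997 using 108 min.
Any bundle with less than 108 min falls short of 986.

108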